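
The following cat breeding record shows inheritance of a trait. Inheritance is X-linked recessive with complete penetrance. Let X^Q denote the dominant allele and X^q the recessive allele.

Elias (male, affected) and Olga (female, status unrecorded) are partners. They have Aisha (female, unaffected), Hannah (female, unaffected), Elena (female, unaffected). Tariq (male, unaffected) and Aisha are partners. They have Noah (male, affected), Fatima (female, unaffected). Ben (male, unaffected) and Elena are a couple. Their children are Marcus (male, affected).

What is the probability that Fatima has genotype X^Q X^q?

Tariq is unaffected, so Tariq is X^Q Y.
Aisha is unaffected so carries Q and received q from Elias (X^q Y), so Aisha is X^Q X^q.
Their cross gives offspring ratios 1/2 X^Q X^Q : 1/2 X^Q X^q. Conditioning on Fatima being unaffected, P(X^Q X^q) = 1/2 / 1 = 1/2.

1/2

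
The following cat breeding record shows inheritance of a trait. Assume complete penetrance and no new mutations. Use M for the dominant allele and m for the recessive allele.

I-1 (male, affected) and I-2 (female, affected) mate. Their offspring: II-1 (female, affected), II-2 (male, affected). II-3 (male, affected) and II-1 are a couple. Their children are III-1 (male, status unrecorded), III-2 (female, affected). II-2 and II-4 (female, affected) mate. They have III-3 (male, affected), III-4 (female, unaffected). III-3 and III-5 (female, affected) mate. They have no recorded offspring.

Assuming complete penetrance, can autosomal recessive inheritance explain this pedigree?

No

Under autosomal recessive, III-4 (unaffected, female) cannot arise from II-2 (affected) × II-4 (affected).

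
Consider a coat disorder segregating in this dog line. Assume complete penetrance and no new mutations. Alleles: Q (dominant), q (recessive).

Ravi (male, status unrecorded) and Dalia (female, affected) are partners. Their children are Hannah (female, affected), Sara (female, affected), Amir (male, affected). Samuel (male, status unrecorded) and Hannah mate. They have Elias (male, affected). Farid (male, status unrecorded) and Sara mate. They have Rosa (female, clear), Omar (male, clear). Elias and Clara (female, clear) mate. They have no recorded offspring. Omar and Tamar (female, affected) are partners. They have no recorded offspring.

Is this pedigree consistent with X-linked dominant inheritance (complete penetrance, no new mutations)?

Yes

A consistent assignment under X-linked dominant exists: Ravi X^Q Y, Dalia X^Q X^q, Hannah X^Q X^Q, Sara X^Q X^q, Amir X^Q Y, Samuel X^Q Y, Farid X^q Y, Elias X^Q Y, Clara X^q X^q, Rosa X^q X^q, Omar X^q Y, Tamar X^Q X^Q.
In this assignment every recorded phenotype matches its genotype and every non-founder's genotype is obtainable from its parents' genotypes, so the pedigree is consistent.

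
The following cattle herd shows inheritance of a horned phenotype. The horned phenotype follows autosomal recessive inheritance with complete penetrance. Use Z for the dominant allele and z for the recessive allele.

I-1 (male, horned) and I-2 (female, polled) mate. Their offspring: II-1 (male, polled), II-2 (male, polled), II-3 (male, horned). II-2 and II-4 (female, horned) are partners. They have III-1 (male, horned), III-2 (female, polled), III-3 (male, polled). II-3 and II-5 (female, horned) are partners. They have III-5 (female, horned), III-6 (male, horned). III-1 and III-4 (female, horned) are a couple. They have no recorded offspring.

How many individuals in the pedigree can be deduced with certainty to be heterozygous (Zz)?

5

Obligate heterozygotes: I-2 is polled so carries Z and passed z to II-3 (zz), so I-2 is Zz; II-1 is polled so carries Z and received z from I-1 (zz), so II-1 is Zz; II-2 is polled so carries Z and received z from I-1 (zz), so II-2 is Zz; III-2 is polled so carries Z and received z from II-4 (zz), so III-2 is Zz; III-3 is polled so carries Z and received z from II-4 (zz), so III-3 is Zz.
Every other individual is either homozygous by phenotype or has at least one consistent homozygous assignment, so the count is 5.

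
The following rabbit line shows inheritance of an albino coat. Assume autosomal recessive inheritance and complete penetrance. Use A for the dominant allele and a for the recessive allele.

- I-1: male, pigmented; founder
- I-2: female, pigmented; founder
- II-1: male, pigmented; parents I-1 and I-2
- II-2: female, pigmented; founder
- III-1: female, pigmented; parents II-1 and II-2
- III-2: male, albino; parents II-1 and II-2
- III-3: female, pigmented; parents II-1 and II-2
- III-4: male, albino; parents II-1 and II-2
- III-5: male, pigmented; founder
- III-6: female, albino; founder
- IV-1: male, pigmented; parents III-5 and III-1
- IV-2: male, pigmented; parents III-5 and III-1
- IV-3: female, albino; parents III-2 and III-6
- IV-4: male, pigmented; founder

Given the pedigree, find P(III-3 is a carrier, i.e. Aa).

2/3

II-1 is pigmented so carries A and passed a to III-2 (aa), so II-1 is Aa.
II-2 is pigmented so carries A and passed a to III-2 (aa), so II-2 is Aa.
Their cross gives offspring ratios 1/4 AA : 1/2 Aa : 1/4 aa. Conditioning on III-3 being pigmented, P(Aa) = 1/2 / 3/4 = 2/3.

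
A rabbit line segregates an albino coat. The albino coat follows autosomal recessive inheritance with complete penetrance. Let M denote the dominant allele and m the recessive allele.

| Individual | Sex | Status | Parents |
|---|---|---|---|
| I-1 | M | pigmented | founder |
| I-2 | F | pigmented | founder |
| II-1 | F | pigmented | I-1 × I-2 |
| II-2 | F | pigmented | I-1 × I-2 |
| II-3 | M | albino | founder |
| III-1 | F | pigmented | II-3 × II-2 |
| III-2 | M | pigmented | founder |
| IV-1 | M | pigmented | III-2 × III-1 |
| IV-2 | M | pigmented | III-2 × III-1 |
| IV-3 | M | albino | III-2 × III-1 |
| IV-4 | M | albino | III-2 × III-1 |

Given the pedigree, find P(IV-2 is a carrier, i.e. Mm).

2/3

III-2 is pigmented so carries M and passed m to IV-3 (mm), so III-2 is Mm.
III-1 is pigmented so carries M and received m from II-3 (mm), so III-1 is Mm.
Their cross gives offspring ratios 1/4 MM : 1/2 Mm : 1/4 mm. Conditioning on IV-2 being pigmented, P(Mm) = 1/2 / 3/4 = 2/3.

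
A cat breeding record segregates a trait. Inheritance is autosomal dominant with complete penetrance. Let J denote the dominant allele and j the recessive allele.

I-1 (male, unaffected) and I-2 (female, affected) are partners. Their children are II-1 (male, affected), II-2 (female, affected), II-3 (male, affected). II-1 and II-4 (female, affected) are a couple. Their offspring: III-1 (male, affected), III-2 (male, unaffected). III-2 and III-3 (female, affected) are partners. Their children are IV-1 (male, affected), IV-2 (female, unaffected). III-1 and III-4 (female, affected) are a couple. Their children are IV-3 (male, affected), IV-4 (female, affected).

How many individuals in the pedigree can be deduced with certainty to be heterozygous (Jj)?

Obligate heterozygotes: II-1 is affected so carries J and received j from I-1 (jj), so II-1 is Jj; II-2 is affected so carries J and received j from I-1 (jj), so II-2 is Jj; II-3 is affected so carries J and received j from I-1 (jj), so II-3 is Jj; II-4 is affected so carries J and passed j to III-2 (jj), so II-4 is Jj; III-3 is affected so carries J and passed j to IV-2 (jj), so III-3 is Jj; IV-1 is affected so carries J and received j from III-2 (jj), so IV-1 is Jj.
Every other individual is either homozygous by phenotype or has at least one consistent homozygous assignment, so the count is 6.

6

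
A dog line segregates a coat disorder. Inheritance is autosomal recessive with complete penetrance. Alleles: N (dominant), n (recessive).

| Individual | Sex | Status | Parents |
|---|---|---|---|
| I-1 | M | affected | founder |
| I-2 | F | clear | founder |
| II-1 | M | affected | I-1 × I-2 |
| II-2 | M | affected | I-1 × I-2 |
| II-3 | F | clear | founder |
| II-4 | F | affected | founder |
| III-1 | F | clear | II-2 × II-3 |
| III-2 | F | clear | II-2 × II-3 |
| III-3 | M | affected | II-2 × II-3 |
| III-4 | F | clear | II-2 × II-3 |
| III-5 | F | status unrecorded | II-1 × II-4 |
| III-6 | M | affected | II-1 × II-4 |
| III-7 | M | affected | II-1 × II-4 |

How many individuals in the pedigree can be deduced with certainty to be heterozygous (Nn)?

5

Obligate heterozygotes: I-2 is clear so carries N and passed n to II-1 (nn), so I-2 is Nn; II-3 is clear so carries N and passed n to III-3 (nn), so II-3 is Nn; III-1 is clear so carries N and received n from II-2 (nn), so III-1 is Nn; III-2 is clear so carries N and received n from II-2 (nn), so III-2 is Nn; III-4 is clear so carries N and received n from II-2 (nn), so III-4 is Nn.
Every other individual is either homozygous by phenotype or has at least one consistent homozygous assignment, so the count is 5.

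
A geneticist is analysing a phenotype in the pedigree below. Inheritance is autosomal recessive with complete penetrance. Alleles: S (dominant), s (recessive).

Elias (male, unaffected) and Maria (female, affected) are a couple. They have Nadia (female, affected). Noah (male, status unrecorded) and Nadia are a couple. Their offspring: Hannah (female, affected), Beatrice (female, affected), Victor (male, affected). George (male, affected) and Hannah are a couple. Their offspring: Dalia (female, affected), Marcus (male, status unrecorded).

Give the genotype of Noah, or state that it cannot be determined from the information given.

Noah's phenotype is unrecorded, and no parent or child forces a single allele at both positions; consistent genotype assignments exist with Noah as Ss or ss.

cannot be determined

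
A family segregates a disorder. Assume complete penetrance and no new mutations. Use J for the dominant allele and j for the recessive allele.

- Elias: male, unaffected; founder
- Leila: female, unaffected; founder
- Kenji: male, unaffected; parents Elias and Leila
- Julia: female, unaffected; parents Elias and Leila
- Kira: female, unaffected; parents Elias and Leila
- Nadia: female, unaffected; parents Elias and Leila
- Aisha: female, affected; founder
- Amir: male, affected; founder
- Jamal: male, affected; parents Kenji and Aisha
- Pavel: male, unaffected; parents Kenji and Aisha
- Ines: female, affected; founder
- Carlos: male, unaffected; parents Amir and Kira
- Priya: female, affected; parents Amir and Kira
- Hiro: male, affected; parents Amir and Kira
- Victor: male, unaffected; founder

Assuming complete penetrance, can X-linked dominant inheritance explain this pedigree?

Under X-linked dominant, Hiro (affected, male) cannot arise from Amir (affected) × Kira (unaffected).

No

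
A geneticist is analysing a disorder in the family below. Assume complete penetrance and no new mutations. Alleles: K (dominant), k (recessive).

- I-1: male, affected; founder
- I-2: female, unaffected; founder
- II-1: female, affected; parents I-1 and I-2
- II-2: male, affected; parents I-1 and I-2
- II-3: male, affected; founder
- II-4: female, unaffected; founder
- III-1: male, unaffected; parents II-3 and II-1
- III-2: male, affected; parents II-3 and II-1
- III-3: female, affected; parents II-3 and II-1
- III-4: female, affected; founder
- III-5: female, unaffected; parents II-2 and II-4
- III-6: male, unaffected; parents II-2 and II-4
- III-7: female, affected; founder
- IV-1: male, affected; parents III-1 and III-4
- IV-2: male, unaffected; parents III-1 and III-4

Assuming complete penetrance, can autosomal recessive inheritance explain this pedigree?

No

Under autosomal recessive, III-1 (unaffected, male) cannot arise from II-3 (affected) × II-1 (affected).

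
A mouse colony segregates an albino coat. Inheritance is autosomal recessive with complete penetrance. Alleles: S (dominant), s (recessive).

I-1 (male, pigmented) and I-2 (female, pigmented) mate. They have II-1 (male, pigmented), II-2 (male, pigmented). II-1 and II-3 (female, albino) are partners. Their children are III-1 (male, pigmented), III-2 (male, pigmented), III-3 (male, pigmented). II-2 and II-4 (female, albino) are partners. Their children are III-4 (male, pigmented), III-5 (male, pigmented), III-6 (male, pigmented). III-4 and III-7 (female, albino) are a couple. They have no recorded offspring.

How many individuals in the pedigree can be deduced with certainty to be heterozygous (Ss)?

Obligate heterozygotes: III-1 is pigmented so carries S and received s from II-3 (ss), so III-1 is Ss; III-2 is pigmented so carries S and received s from II-3 (ss), so III-2 is Ss; III-3 is pigmented so carries S and received s from II-3 (ss), so III-3 is Ss; III-4 is pigmented so carries S and received s from II-4 (ss), so III-4 is Ss; III-5 is pigmented so carries S and received s from II-4 (ss), so III-5 is Ss; III-6 is pigmented so carries S and received s from II-4 (ss), so III-6 is Ss.
Every other individual is either homozygous by phenotype or has at least one consistent homozygous assignment, so the count is 6.

6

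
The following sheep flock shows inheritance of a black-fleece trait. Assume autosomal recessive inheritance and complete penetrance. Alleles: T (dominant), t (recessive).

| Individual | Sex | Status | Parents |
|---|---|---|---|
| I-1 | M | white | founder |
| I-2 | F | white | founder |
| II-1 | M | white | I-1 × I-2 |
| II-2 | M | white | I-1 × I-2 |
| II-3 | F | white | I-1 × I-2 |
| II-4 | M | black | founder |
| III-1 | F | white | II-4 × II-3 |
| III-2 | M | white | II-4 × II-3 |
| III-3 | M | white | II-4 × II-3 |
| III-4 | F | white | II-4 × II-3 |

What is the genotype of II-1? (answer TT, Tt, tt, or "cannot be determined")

cannot be determined

II-1's phenotype allows TT or Tt, and no parent or child forces a single allele at both positions; consistent genotype assignments exist with II-1 as TT or Tt.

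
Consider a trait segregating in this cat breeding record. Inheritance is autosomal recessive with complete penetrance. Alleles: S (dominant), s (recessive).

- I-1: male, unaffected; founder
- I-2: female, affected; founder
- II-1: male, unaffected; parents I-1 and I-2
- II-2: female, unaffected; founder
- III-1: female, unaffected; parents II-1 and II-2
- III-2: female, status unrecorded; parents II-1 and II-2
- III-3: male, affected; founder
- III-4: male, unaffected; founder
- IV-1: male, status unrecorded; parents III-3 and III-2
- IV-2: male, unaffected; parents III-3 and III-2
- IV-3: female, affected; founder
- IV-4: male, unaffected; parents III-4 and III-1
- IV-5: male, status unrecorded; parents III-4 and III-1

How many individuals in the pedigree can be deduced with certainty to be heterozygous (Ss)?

Obligate heterozygotes: II-1 is unaffected so carries S and received s from I-2 (ss), so II-1 is Ss; IV-2 is unaffected so carries S and received s from III-3 (ss), so IV-2 is Ss.
Every other individual is either homozygous by phenotype or has at least one consistent homozygous assignment, so the count is 2.

2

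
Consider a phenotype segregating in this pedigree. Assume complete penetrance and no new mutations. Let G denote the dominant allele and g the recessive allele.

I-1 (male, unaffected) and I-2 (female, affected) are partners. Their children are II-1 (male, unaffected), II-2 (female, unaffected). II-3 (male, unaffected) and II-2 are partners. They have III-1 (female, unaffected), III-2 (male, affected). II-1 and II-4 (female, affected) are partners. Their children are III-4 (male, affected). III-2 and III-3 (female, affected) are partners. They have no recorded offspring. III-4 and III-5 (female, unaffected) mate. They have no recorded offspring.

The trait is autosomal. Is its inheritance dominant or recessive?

recessive

II-3 and II-2 are both unaffected yet have an affected child III-2. Under dominance, an affected child requires at least one affected parent, so the trait cannot be dominant.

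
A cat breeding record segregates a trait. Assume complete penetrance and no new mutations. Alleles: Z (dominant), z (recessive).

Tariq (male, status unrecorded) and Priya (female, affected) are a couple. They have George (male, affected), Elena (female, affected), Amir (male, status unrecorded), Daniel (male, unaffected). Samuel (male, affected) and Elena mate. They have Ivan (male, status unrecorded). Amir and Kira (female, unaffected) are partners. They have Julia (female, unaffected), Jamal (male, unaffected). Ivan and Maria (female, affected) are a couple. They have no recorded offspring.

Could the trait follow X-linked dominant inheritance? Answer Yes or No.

Yes

A consistent assignment under X-linked dominant exists: Tariq X^Z Y, Priya X^Z X^z, George X^Z Y, Elena X^Z X^Z, Amir X^z Y, Daniel X^z Y, Samuel X^Z Y, Kira X^z X^z, Ivan X^Z Y, Maria X^Z X^Z, Julia X^z X^z, Jamal X^z Y.
In this assignment every recorded phenotype matches its genotype and every non-founder's genotype is obtainable from its parents' genotypes, so the pedigree is consistent.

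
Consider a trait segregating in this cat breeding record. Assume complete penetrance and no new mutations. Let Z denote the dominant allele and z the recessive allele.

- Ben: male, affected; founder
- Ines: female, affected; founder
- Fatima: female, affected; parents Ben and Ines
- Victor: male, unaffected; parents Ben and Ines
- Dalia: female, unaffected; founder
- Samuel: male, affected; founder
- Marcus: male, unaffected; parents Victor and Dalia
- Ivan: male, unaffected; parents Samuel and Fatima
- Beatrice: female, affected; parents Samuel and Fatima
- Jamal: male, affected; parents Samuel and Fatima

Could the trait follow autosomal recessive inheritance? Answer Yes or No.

No

Under autosomal recessive, Victor (unaffected, male) cannot arise from Ben (affected) × Ines (affected).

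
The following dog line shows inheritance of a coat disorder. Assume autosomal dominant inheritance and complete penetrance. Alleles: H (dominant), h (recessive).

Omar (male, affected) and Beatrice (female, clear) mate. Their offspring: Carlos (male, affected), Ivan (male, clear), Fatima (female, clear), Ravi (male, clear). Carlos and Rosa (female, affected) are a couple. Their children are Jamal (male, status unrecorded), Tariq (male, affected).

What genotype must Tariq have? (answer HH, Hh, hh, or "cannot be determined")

cannot be determined

Tariq's phenotype allows HH or Hh, and no parent or child forces a single allele at both positions; consistent genotype assignments exist with Tariq as HH or Hh.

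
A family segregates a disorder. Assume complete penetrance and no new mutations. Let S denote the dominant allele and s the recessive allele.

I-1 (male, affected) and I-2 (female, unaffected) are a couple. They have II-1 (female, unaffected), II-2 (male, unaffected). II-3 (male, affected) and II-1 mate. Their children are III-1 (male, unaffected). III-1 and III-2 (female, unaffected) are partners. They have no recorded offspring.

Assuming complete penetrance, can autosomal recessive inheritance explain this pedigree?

A consistent assignment under autosomal recessive exists: I-1 ss, I-2 SS, II-1 Ss, II-2 Ss, II-3 ss, III-1 Ss, III-2 SS.
In this assignment every recorded phenotype matches its genotype and every non-founder's genotype is obtainable from its parents' genotypes, so the pedigree is consistent.

Yes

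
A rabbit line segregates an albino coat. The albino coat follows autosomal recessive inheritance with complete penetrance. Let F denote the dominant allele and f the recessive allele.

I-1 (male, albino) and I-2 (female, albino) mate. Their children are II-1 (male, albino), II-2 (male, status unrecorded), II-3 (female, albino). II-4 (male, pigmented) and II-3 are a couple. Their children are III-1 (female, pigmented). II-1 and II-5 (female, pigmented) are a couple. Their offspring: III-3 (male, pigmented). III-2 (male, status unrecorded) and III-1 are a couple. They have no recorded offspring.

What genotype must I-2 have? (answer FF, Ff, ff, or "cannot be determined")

I-2 is albino, so I-2 is ff.

ff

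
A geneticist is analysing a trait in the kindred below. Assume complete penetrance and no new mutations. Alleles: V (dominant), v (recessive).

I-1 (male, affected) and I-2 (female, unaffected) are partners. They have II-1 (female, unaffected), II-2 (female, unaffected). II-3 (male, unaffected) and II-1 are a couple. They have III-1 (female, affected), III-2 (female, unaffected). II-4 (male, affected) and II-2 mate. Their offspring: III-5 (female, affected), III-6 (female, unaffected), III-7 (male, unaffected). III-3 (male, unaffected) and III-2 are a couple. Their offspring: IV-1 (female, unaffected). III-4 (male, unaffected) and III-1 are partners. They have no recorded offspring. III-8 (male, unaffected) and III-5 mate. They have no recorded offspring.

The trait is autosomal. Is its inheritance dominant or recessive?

II-3 and II-1 are both unaffected yet have an affected child III-1. Under dominance, an affected child requires at least one affected parent, so the trait cannot be dominant.

recessive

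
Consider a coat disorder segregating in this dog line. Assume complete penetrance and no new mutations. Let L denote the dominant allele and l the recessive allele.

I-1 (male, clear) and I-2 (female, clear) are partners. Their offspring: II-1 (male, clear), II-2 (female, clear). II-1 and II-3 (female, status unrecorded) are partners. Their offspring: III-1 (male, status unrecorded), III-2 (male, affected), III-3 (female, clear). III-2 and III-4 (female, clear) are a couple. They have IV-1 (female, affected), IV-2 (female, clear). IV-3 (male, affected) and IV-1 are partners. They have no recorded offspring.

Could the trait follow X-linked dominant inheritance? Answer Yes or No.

No

Under X-linked dominant, IV-2 (clear, female) cannot arise from III-2 (affected) × III-4 (clear).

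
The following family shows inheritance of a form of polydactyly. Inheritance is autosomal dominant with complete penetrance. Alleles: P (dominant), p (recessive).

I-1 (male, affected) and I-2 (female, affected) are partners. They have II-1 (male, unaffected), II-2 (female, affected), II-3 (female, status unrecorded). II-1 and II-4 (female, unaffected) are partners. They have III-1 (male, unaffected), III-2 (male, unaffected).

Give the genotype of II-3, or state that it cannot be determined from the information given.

cannot be determined

II-3's phenotype is unrecorded, and no parent or child forces a single allele at both positions; consistent genotype assignments exist with II-3 as PP or Pp or pp.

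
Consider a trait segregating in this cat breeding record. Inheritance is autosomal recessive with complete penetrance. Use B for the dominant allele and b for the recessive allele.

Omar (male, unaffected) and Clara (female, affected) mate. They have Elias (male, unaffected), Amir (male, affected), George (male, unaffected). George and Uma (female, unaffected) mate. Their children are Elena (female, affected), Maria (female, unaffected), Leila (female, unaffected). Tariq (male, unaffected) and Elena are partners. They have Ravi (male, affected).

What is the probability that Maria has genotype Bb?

2/3

George is unaffected so carries B and received b from Clara (bb), so George is Bb.
Uma is unaffected so carries B and passed b to Elena (bb), so Uma is Bb.
Their cross gives offspring ratios 1/4 BB : 1/2 Bb : 1/4 bb. Conditioning on Maria being unaffected, P(Bb) = 1/2 / 3/4 = 2/3.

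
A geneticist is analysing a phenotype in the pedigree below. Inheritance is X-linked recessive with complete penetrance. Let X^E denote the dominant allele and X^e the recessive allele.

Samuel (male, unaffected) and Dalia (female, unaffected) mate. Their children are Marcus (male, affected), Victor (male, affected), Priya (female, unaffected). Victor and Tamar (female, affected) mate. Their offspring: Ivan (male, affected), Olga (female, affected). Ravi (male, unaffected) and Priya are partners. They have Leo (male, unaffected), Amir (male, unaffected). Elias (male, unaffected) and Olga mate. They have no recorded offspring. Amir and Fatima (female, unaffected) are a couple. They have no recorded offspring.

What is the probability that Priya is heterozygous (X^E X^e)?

Samuel is unaffected, so Samuel is X^E Y.
Dalia is unaffected so carries E and passed e to Marcus (X^e Y), so Dalia is X^E X^e.
Their cross gives offspring ratios 1/2 X^E X^E : 1/2 X^E X^e. Conditioning on Priya being unaffected, P(X^E X^e) = 1/2 / 1 = 1/2 before taking Priya's own offspring into account.
Ravi is unaffected, so Ravi is X^E Y.
Now use Priya's offspring. Probability of each recorded status — unaffected son Leo: 1/2 if Priya is X^E X^e, 1 if X^E X^E; unaffected son Amir: 1/2 if Priya is X^E X^e, 1 if X^E X^E.
Bayes: P(X^E X^e) = 1/2·1/4 / (1/2·1/4 + 1/2·1) = 1/5.

1/5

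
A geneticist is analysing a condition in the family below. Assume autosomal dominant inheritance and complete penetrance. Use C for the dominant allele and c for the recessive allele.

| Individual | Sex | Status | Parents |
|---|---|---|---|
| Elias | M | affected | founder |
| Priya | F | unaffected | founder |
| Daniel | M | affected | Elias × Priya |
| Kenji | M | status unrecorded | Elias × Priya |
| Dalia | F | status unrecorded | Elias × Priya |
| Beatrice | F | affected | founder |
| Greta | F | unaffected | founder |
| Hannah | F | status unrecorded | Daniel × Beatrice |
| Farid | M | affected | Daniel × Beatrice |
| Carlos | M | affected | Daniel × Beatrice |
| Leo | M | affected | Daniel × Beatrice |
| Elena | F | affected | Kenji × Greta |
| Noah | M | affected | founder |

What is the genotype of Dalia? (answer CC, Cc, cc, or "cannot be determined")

cannot be determined

Dalia's phenotype is unrecorded, and no parent or child forces a single allele at both positions; consistent genotype assignments exist with Dalia as Cc or cc.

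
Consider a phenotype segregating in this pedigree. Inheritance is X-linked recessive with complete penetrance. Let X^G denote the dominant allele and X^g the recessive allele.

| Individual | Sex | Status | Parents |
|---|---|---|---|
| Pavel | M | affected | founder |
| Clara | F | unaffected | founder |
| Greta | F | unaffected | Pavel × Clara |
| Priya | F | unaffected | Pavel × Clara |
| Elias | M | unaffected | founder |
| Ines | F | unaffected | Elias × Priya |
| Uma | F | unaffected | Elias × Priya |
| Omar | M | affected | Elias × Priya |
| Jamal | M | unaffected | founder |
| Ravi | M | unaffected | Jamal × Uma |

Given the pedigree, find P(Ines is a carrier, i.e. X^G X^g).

1/2

Elias is unaffected, so Elias is X^G Y.
Priya is unaffected so carries G and received g from Pavel (X^g Y), so Priya is X^G X^g.
Their cross gives offspring ratios 1/2 X^G X^G : 1/2 X^G X^g. Conditioning on Ines being unaffected, P(X^G X^g) = 1/2 / 1 = 1/2.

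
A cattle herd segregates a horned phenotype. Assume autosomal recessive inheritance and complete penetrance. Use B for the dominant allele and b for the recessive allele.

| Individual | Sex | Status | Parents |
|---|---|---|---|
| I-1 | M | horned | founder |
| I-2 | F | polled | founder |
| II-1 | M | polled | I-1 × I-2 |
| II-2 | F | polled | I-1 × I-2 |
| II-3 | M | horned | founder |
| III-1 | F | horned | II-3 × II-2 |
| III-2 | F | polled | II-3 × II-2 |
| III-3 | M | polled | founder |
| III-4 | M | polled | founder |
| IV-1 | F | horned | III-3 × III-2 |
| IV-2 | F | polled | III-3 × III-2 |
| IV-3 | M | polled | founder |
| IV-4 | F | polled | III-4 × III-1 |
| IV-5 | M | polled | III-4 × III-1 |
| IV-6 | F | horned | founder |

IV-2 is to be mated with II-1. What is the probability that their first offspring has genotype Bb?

III-3 is polled so carries B and passed b to IV-1 (bb), so III-3 is Bb.
III-2 is polled so carries B and received b from II-3 (bb), so III-2 is Bb.
IV-2 is a polled offspring of III-3 (Bb) × III-2 (Bb), whose cross gives 1/4 BB : 1/2 Bb : 1/4 bb; conditioning on being polled, IV-2 is BB with probability 1/3, Bb with probability 2/3.
II-1 is polled so carries B and received b from I-1 (bb), so II-1 is Bb.
Summing over parental genotype combinations, P(offspring has genotype Bb) = 1/3·1/2 + 2/3·1/2 = 1/2.

1/2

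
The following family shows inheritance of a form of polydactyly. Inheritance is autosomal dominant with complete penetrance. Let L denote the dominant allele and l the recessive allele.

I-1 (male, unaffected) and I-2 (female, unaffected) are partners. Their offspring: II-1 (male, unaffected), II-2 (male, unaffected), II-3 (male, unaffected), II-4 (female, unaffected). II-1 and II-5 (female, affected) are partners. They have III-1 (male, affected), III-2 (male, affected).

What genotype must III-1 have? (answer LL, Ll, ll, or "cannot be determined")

From phenotype alone, III-1 is LL or Ll.
III-1 is affected so carries L and received l from II-1 (ll), so III-1 is Ll.

Ll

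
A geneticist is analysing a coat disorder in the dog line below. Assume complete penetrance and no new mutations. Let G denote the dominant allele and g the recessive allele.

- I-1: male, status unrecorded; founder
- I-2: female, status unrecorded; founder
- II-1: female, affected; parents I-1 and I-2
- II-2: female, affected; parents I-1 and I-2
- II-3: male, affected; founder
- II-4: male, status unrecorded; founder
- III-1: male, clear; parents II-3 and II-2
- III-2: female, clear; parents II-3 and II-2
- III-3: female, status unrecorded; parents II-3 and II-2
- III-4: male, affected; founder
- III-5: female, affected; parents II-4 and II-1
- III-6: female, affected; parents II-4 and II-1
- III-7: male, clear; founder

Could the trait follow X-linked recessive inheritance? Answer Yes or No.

Under X-linked recessive, III-1 (clear, male) cannot arise from II-3 (affected) × II-2 (affected).

No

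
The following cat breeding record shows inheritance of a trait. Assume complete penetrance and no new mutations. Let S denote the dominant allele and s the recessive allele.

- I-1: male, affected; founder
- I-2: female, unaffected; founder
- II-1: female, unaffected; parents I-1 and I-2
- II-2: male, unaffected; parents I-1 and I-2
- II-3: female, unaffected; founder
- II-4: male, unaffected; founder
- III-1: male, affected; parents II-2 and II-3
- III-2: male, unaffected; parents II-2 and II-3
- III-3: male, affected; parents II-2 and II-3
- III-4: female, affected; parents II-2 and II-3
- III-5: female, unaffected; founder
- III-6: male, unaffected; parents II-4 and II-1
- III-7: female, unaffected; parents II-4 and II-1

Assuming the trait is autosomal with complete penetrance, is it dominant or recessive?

II-2 and II-3 are both unaffected yet have an affected child III-1. Under dominance, an affected child requires at least one affected parent, so the trait cannot be dominant.

recessive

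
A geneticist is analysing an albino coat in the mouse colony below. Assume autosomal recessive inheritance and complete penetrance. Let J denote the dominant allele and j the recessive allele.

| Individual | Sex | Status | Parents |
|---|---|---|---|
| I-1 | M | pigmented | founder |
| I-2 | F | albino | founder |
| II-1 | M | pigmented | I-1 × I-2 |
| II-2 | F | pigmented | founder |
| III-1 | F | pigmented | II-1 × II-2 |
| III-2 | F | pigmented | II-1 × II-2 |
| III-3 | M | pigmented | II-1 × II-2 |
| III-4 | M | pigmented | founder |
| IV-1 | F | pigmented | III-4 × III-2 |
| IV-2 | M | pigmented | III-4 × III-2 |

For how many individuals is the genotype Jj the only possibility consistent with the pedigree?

1

Obligate heterozygotes: II-1 is pigmented so carries J and received j from I-2 (jj), so II-1 is Jj.
Every other individual is either homozygous by phenotype or has at least one consistent homozygous assignment, so the count is 1.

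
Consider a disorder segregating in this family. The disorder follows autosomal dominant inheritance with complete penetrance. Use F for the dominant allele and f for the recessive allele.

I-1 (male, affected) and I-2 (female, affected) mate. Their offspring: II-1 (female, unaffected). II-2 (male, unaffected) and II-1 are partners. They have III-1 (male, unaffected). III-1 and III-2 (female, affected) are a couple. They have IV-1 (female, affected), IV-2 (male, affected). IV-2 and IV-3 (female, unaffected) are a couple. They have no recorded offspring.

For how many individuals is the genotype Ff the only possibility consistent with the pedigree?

4

Obligate heterozygotes: I-1 is affected so carries F and passed f to II-1 (ff), so I-1 is Ff; I-2 is affected so carries F and passed f to II-1 (ff), so I-2 is Ff; IV-1 is affected so carries F and received f from III-1 (ff), so IV-1 is Ff; IV-2 is affected so carries F and received f from III-1 (ff), so IV-2 is Ff.
Every other individual is either homozygous by phenotype or has at least one consistent homozygous assignment, so the count is 4.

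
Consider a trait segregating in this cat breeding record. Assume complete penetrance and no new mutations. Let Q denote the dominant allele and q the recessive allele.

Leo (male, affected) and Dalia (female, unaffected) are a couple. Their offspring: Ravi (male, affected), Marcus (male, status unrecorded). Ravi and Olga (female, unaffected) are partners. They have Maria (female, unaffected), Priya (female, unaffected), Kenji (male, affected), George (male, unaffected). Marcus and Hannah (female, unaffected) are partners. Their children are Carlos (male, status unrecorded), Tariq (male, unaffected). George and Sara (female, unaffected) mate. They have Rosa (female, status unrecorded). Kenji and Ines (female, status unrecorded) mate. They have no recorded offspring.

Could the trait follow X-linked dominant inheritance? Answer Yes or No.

No

Under X-linked dominant, Ravi (affected, male) cannot arise from Leo (affected) × Dalia (unaffected).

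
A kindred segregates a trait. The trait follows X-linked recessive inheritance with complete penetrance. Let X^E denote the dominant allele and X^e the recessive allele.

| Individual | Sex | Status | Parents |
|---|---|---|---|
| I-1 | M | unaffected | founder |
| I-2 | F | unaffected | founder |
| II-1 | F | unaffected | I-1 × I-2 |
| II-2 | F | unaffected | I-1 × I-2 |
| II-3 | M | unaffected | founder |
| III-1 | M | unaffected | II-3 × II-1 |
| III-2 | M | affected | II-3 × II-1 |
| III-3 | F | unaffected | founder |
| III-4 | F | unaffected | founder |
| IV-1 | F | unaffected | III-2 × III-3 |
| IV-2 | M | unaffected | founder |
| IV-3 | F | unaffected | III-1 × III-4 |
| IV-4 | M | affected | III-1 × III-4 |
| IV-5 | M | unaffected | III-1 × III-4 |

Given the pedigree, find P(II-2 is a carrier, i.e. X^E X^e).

I-1 is unaffected, so I-1 is X^E Y.
I-2 is unaffected so carries E and passed e to II-1 (X^E X^e, whose E came from I-1), so I-2 is X^E X^e.
Their cross gives offspring ratios 1/2 X^E X^E : 1/2 X^E X^e. Conditioning on II-2 being unaffected, P(X^E X^e) = 1/2 / 1 = 1/2.

1/2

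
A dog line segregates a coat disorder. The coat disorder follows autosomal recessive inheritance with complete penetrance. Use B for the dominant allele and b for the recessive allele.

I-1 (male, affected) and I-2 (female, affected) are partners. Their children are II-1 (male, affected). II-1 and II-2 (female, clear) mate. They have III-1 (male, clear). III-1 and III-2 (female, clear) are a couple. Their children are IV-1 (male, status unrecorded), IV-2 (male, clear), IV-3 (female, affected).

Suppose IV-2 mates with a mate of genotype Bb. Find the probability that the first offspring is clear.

5/6

III-1 is clear so carries B and received b from II-1 (bb), so III-1 is Bb.
III-2 is clear so carries B and passed b to IV-3 (bb), so III-2 is Bb.
IV-2 is a clear offspring of III-1 (Bb) × III-2 (Bb), whose cross gives 1/4 BB : 1/2 Bb : 1/4 bb; conditioning on being clear, IV-2 is BB with probability 1/3, Bb with probability 2/3.
Summing over parental genotype combinations, P(offspring is clear) = 1/3·1 + 2/3·3/4 = 5/6.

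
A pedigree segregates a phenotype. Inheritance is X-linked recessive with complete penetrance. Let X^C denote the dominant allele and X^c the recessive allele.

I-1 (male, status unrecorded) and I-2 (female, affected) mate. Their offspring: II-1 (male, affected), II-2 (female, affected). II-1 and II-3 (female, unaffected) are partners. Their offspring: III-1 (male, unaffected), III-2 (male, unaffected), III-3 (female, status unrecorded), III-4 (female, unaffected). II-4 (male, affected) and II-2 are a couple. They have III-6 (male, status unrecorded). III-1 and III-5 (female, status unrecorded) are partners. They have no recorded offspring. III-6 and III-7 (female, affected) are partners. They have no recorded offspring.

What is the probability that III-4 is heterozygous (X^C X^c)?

1

III-4 is unaffected so carries C and received c from II-1 (X^c Y), so III-4 is X^C X^c, giving P(X^C X^c) = 1.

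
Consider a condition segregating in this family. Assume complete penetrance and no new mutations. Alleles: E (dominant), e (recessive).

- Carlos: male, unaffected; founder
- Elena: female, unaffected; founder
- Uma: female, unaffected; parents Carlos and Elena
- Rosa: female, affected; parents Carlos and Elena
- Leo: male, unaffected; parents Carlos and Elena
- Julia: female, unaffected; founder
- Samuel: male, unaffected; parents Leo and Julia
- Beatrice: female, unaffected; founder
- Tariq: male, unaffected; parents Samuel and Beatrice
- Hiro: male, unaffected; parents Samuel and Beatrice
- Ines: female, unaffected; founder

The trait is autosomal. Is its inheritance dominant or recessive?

Carlos and Elena are both unaffected yet have an affected child Rosa. Under dominance, an affected child requires at least one affected parent, so the trait cannot be dominant.

recessive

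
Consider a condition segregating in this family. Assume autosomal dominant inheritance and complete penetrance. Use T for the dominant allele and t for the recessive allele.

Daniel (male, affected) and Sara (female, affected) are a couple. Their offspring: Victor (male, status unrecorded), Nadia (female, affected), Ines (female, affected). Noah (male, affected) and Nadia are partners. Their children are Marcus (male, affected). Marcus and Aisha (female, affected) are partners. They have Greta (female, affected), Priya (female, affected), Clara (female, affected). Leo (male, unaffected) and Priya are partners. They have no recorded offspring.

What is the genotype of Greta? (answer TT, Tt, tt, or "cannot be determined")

Greta's phenotype allows TT or Tt, and no parent or child forces a single allele at both positions; consistent genotype assignments exist with Greta as TT or Tt.

cannot be determined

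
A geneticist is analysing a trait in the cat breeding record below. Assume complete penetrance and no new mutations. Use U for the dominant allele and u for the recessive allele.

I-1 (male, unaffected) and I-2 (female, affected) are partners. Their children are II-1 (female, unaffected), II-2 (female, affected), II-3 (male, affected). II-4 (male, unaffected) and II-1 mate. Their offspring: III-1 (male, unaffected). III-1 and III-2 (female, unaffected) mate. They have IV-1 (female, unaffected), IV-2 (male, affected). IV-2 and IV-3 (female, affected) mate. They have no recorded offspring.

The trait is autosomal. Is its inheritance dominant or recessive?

recessive

III-1 and III-2 are both unaffected yet have an affected child IV-2. Under dominance, an affected child requires at least one affected parent, so the trait cannot be dominant.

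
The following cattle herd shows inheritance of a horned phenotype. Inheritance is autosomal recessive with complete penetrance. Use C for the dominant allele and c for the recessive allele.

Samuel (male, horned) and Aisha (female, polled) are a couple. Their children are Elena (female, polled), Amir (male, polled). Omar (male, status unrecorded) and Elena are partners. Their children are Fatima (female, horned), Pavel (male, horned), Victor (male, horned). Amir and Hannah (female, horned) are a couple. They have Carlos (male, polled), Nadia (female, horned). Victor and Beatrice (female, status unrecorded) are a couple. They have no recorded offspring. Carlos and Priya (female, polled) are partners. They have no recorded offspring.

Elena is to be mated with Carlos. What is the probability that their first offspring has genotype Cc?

Elena is polled so carries C and received c from Samuel (cc), so Elena is Cc.
Carlos is polled so carries C and received c from Hannah (cc), so Carlos is Cc.
The cross gives 1/4 CC : 1/2 Cc : 1/4 cc, so P(offspring has genotype Cc) = 1/2.

1/2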